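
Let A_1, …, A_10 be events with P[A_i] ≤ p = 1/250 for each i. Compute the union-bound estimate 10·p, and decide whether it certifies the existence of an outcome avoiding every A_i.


Union bound: P[∪_{i=1}^{10} A_i] ≤ Σ_i P[A_i] ≤ 10·p = 10·(1/250) = 1/25.
Numerically: 1/25 ≈ 0.0400.
Is 1/25 < 1? YES.
Since P[∪ A_i] ≤ 1/25 < 1, the complement has P[∩ A_i^c] ≥ 1 − 1/25 = 24/25 > 0, so some outcome avoids every A_i.

10·p = 1/25 ≈ 0.0400; existence CERTIFIED by the union bound.


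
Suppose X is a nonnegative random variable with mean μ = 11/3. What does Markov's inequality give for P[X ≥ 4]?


μ = E[X] = 11/3, a = 4.
Markov: P[X ≥ 4] ≤ μ/a = (11/3)/4 = 11/12.
Numerically: ≈ 0.916667.
(Since a = 4 > μ = 3.666667, the bound 11/12 is < 1 and informative.)

P[X ≥ 4] ≤ 11/12 ≈ 0.916667.


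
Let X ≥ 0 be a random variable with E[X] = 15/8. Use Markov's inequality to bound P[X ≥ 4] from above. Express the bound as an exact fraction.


μ = E[X] = 15/8, a = 4.
Markov: P[X ≥ 4] ≤ μ/a = (15/8)/4 = 15/32.
Numerically: ≈ 0.46875.
(Since a = 4 > μ = 1.87500, the bound 15/32 is < 1 and informative.)

P[X ≥ 4] ≤ 15/32 ≈ 0.46875.


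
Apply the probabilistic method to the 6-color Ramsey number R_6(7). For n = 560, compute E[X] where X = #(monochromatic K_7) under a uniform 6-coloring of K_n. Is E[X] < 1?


E[X] = C(560, 7) · 6^{1 − 21} = 3300169391659920 · 6^{−20} = 3300169391659920/3656158440062976.
As a reduced fraction: E[X] = 68753528992915/76169967501312 ≈ 0.9026330.
Is E[X] < 1? YES.
Since E[X] < 1, there exists a 6-coloring of K_{560} with no monochromatic K_7; hence R_6(7) > 560.

E[X] = 68753528992915/76169967501312 ≈ 0.9026330; E[X] < 1, so R_6(7) > 560.


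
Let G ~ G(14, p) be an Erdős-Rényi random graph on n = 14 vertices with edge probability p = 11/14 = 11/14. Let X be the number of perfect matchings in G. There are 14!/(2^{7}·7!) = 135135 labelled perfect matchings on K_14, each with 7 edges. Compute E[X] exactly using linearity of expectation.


K_14 has 14!/(2^{7}·7!) = 135135 labelled perfect matchings.
For each such perfect matching H, let X_H = 1 if all 7 edges of H are present in G. Then P[X_H = 1] = p^{7} = (11/14)^{7} = 19487171/105413504.
By linearity of expectation: E[X] = Σ_H E[X_H] = 135135 · p^{7} = 135135 · 19487171/105413504 = 376199836155/15059072.
Numerically: E[X] ≈ 24981.6.

E[X] = 135135 · (11/14)^{7} = 376199836155/15059072 ≈ 24981.6.


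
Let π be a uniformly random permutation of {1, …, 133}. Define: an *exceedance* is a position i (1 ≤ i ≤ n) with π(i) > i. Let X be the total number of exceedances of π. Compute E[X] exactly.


Write X = Σ_{i=1}^{133} X_i, where X_i = 1_{π(i) > i}.
For each fixed i, π(i) is uniform over {1, …, 133} (marginal of a uniform permutation), so P[π(i) > i] = (n − i)/n. Summing: Σ_{i=1}^{133} (n − i)/n = (0 + 1 + … + 132)/133 = 133(133 − 1)/(2·133) = (133 − 1)/2.
Hence E[X] = Σ_{i=1}^{133} (133 − i)/133 = 66 ≈ 66.000.

E[X] = 66 = 66.000.


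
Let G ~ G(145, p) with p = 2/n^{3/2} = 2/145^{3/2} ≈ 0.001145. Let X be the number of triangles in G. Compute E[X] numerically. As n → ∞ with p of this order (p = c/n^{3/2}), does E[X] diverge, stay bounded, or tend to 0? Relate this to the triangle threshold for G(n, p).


Number of potential triangles: C(145, 3) = 497640.
Each occurs with probability p³ ≈ (0.001145)³ ≈ 1.502913e-09.
By linearity: E[X] = C(145, 3)·p³ ≈ 497640 · 1.502913e-09 ≈ 0.0007.
Since α = 3/2 > 1, p = c/n^{3/2} = o(1/n) is below the triangle threshold p ~ 1/n. Asymptotically E[X] ~ (c³/6)·n^{3(1−α)} = (2³/6)·n^{-1.5} → 0, so by Markov's inequality G has no triangles w.h.p.

E[X] ≈ 0.0007; in regime p = Θ(1/n^{3/2}) E[X] tends to 0 (below the triangle threshold p ~ 1/n).


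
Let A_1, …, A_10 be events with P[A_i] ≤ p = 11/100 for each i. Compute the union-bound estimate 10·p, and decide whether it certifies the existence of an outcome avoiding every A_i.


Union bound: P[∪_{i=1}^{10} A_i] ≤ Σ_i P[A_i] ≤ 10·p = 10·(11/100) = 11/10.
Numerically: 11/10 ≈ 1.1000000.
Is 11/10 < 1? NO.
Since the bound 11/10 is ≥ 1, the union bound is uninformative here; it does NOT by itself certify existence.

10·p = 11/10 ≈ 1.1000000; existence NOT certified by the union bound.


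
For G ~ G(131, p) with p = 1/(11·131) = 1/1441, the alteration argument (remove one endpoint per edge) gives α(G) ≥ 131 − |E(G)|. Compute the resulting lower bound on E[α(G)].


E[|E(G)|] = C(131, 2)·p = 8515 · (1/1441) = 65/11.
E[α(G)] ≥ n − E[|E(G)|] = 131 − 65/11 = 1376/11.
Numerically: ≈ 125.0909.
(This is only a lower bound; the true E[α(G)] may be larger.)

E[α(G)] ≥ 1376/11 ≈ 125.0909.


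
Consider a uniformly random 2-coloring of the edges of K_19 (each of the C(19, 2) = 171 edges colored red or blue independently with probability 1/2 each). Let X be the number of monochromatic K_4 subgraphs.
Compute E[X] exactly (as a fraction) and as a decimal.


Let X = Σ_S X_S over the C(19, 4) = 3876 subsets S of size 4, where X_S = 1 if the K_4 on S is monochromatic.
For a fixed S, the K_4 on S has C(4, 2) = 6 edges. P[all 6 edges red] = (1/2)^6, and likewise for blue, so P[monochromatic] = 2·(1/2)^6 = 2^{1 − 6} = 1/32.
By linearity: E[X] = C(19, 4) · 2^{1 − 6} = 3876 · 1/32 = 969/8.
Numerically: E[X] ≈ 121.1250.

E[X] = C(19,4)·2^(1−C(4,2)) = 969/8 ≈ 121.1250.


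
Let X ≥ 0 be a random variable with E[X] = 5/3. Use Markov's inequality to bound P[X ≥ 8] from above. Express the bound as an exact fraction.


μ = E[X] = 5/3, a = 8.
Markov: P[X ≥ 8] ≤ μ/a = (5/3)/8 = 5/24.
Numerically: ≈ 0.20833.
(Since a = 8 > μ = 1.66667, the bound 5/24 is < 1 and informative.)

P[X ≥ 8] ≤ 5/24 ≈ 0.20833.


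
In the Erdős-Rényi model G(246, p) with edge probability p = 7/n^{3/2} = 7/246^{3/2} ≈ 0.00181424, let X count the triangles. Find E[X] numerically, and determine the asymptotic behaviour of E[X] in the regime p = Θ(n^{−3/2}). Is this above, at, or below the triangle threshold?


Number of potential triangles: C(246, 3) = 2450980.
Each occurs with probability p³ ≈ (0.00181424)³ ≈ 5.97153714e-09.
By linearity: E[X] = C(246, 3)·p³ ≈ 2450980 · 5.97153714e-09 ≈ 0.014636.
Since α = 3/2 > 1, p = c/n^{3/2} = o(1/n) is below the triangle threshold p ~ 1/n. Asymptotically E[X] ~ (c³/6)·n^{3(1−α)} = (7³/6)·n^{-1.5} → 0, so by Markov's inequality G has no triangles w.h.p.

E[X] ≈ 0.014636; in regime p = Θ(1/n^{3/2}) E[X] tends to 0 (below the triangle threshold p ~ 1/n).


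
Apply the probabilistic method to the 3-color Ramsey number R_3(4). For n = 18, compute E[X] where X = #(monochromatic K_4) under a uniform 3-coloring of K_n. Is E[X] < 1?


E[X] = C(18, 4) · 3^{1 − 6} = 3060 · 3^{−5} = 3060/243.
As a reduced fraction: E[X] = 340/27 ≈ 12.593.
Is E[X] < 1? NO.
Since E[X] ≥ 1, the first-moment bound is inconclusive at n = 18; it does NOT by itself certify R_3(4) > 18.

E[X] = 340/27 ≈ 12.593; E[X] ≥ 1; first-moment method inconclusive here.


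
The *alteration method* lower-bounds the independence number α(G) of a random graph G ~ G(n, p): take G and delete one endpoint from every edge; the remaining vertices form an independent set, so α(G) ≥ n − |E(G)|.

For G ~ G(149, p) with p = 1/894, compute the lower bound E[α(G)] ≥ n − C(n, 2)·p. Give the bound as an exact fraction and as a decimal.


E[|E(G)|] = C(149, 2)·p = 11026 · (1/894) = 37/3.
E[α(G)] ≥ n − E[|E(G)|] = 149 − 37/3 = 410/3.
Numerically: ≈ 136.666667.
(This is only a lower bound; the true E[α(G)] may be larger.)

E[α(G)] ≥ 410/3 ≈ 136.666667.


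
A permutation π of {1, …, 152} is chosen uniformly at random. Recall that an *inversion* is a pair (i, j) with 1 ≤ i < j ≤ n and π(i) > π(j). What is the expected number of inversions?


Write X = Σ X_I over the C(152, 2) = 11476 pairs i < j, with X_I the indicator of one inversion.
There are 11476 indicators.
For each fixed pair i < j, the values π(i) and π(j) are two distinct elements of {1, …, 152} in uniformly random order; by symmetry P[π(i) > π(j)] = 1/2.
By linearity: E[X] = 11476 · (1/2) = C(152, 2) · (1/2) = 11476/2 = 5738 ≈ 5738.00000.

E[X] = 5738 = 5738.00000.


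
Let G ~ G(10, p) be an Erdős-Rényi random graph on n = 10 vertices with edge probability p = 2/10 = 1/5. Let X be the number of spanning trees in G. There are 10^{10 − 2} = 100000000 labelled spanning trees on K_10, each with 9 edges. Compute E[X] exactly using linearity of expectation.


K_10 has 10^{10 − 2} = 100000000 labelled spanning trees.
For each such spanning tree H, let X_H = 1 if all 9 edges of H are present in G. Then P[X_H = 1] = p^{9} = (1/5)^{9} = 1/1953125.
Summing the indicators: E[X] = Σ_H E[X_H] = 100000000 · p^{9} = 100000000 · 1/1953125 = 256/5.
Numerically: E[X] ≈ 51.2.

E[X] = 100000000 · (1/5)^{9} = 256/5 ≈ 51.2.


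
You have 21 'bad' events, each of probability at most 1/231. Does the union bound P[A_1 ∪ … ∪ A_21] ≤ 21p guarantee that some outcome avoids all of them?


Union bound: P[∪_{i=1}^{21} A_i] ≤ Σ_i P[A_i] ≤ 21·p = 21·(1/231) = 1/11.
Numerically: 1/11 ≈ 0.0909091.
Is 1/11 < 1? YES.
Since P[∪ A_i] ≤ 1/11 < 1, the complement has P[∩ A_i^c] ≥ 1 − 1/11 = 10/11 > 0, so some outcome avoids every A_i.

21·p = 1/11 ≈ 0.0909091; existence CERTIFIED by the union bound.


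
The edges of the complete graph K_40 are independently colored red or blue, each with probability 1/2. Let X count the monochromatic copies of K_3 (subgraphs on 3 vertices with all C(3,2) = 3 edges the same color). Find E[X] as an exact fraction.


Let X = Σ_S X_S over the C(40, 3) = 9880 subsets S of size 3, where X_S = 1 if the K_3 on S is monochromatic.
For a fixed S, the K_3 on S has C(3, 2) = 3 edges. P[all 3 edges red] = (1/2)^3, and likewise for blue, so P[monochromatic] = 2·(1/2)^3 = 2^{1 − 3} = 1/4.
By linearity of expectation: E[X] = C(40, 3) · 2^{1 − 3} = 9880 · 1/4 = 2470.
Numerically: E[X] ≈ 2470.00000.

E[X] = C(40,3)·2^(1−C(3,2)) = 2470 ≈ 2470.00000.


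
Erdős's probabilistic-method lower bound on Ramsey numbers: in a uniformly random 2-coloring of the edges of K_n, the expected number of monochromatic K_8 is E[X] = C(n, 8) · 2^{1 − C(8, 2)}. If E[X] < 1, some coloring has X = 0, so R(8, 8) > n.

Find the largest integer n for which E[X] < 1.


We need C(n, 8) · 2^{1 − 28} < 1, i.e. C(n, 8) < 2^{28 − 1} = 134217728.
Check values of n near the boundary:
  n = 40: C(40, 8) = 76904685; 76904685 < 134217728? YES
  n = 41: C(41, 8) = 95548245; 95548245 < 134217728? YES
  n = 42: C(42, 8) = 118030185; 118030185 < 134217728? YES
  n = 43: C(43, 8) = 145008513; 145008513 < 134217728? NO
  n = 44: C(44, 8) = 177232627; 177232627 < 134217728? NO
The largest n with C(n, 8) < 134217728 is n = 42 (where E[X] = 118030185/134217728 ≈ 0.8794). Hence R(8, 8) > 42, i.e. R(8, 8) ≥ 43.

Largest n = 42; hence R(8, 8) > 42.


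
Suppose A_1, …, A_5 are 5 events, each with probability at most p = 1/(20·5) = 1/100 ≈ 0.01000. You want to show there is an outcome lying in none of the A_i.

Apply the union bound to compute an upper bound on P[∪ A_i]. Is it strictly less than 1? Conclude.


Union bound: P[∪_{i=1}^{5} A_i] ≤ Σ_i P[A_i] ≤ 5·p = 5·(1/100) = 1/20.
Numerically: 1/20 ≈ 0.05000.
Is 1/20 < 1? YES.
Since P[∪ A_i] ≤ 1/20 < 1, the complement has P[∩ A_i^c] ≥ 1 − 1/20 = 19/20 > 0, so some outcome avoids every A_i.

5·p = 1/20 ≈ 0.05000; existence CERTIFIED by the union bound.


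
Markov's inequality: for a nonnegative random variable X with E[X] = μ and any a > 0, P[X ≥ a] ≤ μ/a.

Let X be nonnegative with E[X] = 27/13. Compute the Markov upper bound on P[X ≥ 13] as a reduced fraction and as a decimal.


μ = E[X] = 27/13, a = 13.
Markov: P[X ≥ 13] ≤ μ/a = (27/13)/13 = 27/169.
Numerically: ≈ 0.15976.
(Since a = 13 > μ = 2.07692, the bound 27/169 is < 1 and informative.)

P[X ≥ 13] ≤ 27/169 ≈ 0.15976.


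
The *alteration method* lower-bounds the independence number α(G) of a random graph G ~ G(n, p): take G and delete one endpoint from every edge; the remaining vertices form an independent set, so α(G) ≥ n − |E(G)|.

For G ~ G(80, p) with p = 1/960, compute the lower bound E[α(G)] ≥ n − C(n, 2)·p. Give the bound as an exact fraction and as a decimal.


E[|E(G)|] = C(80, 2)·p = 3160 · (1/960) = 79/24.
E[α(G)] ≥ n − E[|E(G)|] = 80 − 79/24 = 1841/24.
Numerically: ≈ 76.7083.
(This is only a lower bound; the true E[α(G)] may be larger.)

E[α(G)] ≥ 1841/24 ≈ 76.7083.


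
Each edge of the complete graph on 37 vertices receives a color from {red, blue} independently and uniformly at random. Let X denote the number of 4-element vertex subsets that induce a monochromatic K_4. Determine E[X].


Let X = Σ_S X_S over the C(37, 4) = 66045 subsets S of size 4, where X_S = 1 if the K_4 on S is monochromatic.
For a fixed S, the K_4 on S has C(4, 2) = 6 edges. P[all 6 edges red] = (1/2)^6, and likewise for blue, so P[monochromatic] = 2·(1/2)^6 = 2^{1 − 6} = 1/32.
By linearity: E[X] = C(37, 4) · 2^{1 − 6} = 66045 · 1/32 = 66045/32.
Numerically: E[X] ≈ 2063.90625.

E[X] = C(37,4)·2^(1−C(4,2)) = 66045/32 ≈ 2063.90625.


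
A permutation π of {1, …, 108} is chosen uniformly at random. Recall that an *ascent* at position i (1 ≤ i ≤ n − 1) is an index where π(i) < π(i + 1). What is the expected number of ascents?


Write X = Σ X_I over i = 1, …, 107, with X_I the indicator of one ascent.
There are 107 indicators.
For each fixed i, the pair (π(i), π(i+1)) is a uniformly random ordered pair of distinct values from {1, …, 108}; by symmetry P[π(i) < π(i+1)] = 1/2.
By linearity: E[X] = 107 · (1/2) = (108 − 1) · (1/2) = 107/2 ≈ 53.500000.

E[X] = 107/2 = 53.500000.


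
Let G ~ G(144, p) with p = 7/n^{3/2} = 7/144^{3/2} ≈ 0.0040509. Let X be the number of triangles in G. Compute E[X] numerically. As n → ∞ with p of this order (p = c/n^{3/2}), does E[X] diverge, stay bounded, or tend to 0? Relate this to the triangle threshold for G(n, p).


Number of potential triangles: C(144, 3) = 487344.
Each occurs with probability p³ ≈ (0.0040509)³ ≈ 6.6475698e-08.
By linearity: E[X] = C(144, 3)·p³ ≈ 487344 · 6.6475698e-08 ≈ 0.03240.
Since α = 3/2 > 1, p = c/n^{3/2} = o(1/n) is below the triangle threshold p ~ 1/n. Asymptotically E[X] ~ (c³/6)·n^{3(1−α)} = (7³/6)·n^{-1.5} → 0, so by Markov's inequality G has no triangles w.h.p.

E[X] ≈ 0.03240; in regime p = Θ(1/n^{3/2}) E[X] tends to 0 (below the triangle threshold p ~ 1/n).


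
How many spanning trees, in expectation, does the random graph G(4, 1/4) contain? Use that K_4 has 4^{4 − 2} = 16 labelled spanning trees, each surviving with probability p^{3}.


K_4 has 4^{4 − 2} = 16 labelled spanning trees.
For each such spanning tree H, let X_H = 1 if all 3 edges of H are present in G. Then P[X_H = 1] = p^{3} = (1/4)^{3} = 1/64.
By linearity: E[X] = Σ_H E[X_H] = 16 · p^{3} = 16 · 1/64 = 1/4.
Numerically: E[X] ≈ 0.25.

E[X] = 16 · (1/4)^{3} = 1/4 ≈ 0.25.


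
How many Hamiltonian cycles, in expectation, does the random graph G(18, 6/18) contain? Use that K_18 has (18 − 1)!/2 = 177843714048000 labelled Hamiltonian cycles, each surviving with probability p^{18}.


K_18 has (18 − 1)!/2 = 177843714048000 labelled Hamiltonian cycles.
For each such Hamiltonian cycle H, let X_H = 1 if all 18 edges of H are present in G. Then P[X_H = 1] = p^{18} = (1/3)^{18} = 1/387420489.
By linearity of expectation: E[X] = Σ_H E[X_H] = 177843714048000 · p^{18} = 177843714048000 · 1/387420489 = 243955712000/531441.
Numerically: E[X] ≈ 4.59e+05.

E[X] = 177843714048000 · (1/3)^{18} = 243955712000/531441 ≈ 4.59e+05.


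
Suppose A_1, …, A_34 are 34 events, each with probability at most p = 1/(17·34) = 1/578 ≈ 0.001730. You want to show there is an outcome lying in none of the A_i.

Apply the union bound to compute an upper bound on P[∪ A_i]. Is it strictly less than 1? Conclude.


Union bound: P[∪_{i=1}^{34} A_i] ≤ Σ_i P[A_i] ≤ 34·p = 34·(1/578) = 1/17.
Numerically: 1/17 ≈ 0.058824.
Is 1/17 < 1? YES.
Since P[∪ A_i] ≤ 1/17 < 1, the complement has P[∩ A_i^c] ≥ 1 − 1/17 = 16/17 > 0, so some outcome avoids every A_i.

34·p = 1/17 ≈ 0.058824; existence CERTIFIED by the union bound.


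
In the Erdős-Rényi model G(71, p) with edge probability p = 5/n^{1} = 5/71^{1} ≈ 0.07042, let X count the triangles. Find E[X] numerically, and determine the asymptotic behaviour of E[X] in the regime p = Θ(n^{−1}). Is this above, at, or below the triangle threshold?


Number of potential triangles: C(71, 3) = 57155.
Each occurs with probability p³ ≈ (0.07042)³ ≈ 3.492488e-04.
By linearity: E[X] = C(71, 3)·p³ ≈ 57155 · 3.492488e-04 ≈ 19.9613.
Here α = 1, so p = 5/n is exactly at the triangle threshold p ~ 1/n. Asymptotically E[X] → c³/6 = 5³/6 = 125/6 ≈ 20.8333, a bounded constant. In this regime the triangle count is asymptotically Poisson(c³/6).

E[X] ≈ 19.9613; in regime p = Θ(1/n^{1}) E[X] stays bounded (at the triangle threshold p ~ 1/n).


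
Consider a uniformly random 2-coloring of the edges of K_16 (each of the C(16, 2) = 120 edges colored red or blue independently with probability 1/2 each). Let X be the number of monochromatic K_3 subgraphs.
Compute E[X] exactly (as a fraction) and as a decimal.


Let X = Σ_S X_S over the C(16, 3) = 560 subsets S of size 3, where X_S = 1 if the K_3 on S is monochromatic.
For a fixed S, the K_3 on S has C(3, 2) = 3 edges. P[all 3 edges red] = (1/2)^3, and likewise for blue, so P[monochromatic] = 2·(1/2)^3 = 2^{1 − 3} = 1/4.
Summing: E[X] = C(16, 3) · 2^{1 − 3} = 560 · 1/4 = 140.
Numerically: E[X] ≈ 140.0000.

E[X] = C(16,3)·2^(1−C(3,2)) = 140 ≈ 140.0000.


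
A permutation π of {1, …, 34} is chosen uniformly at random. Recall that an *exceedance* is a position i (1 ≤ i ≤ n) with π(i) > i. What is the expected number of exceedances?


Write X = Σ_{i=1}^{34} X_i, where X_i = 1_{π(i) > i}.
For each fixed i, π(i) is uniform over {1, …, 34} (marginal of a uniform permutation), so P[π(i) > i] = (n − i)/n. Summing: Σ_{i=1}^{34} (n − i)/n = (0 + 1 + … + 33)/34 = 34(34 − 1)/(2·34) = (34 − 1)/2.
Hence E[X] = Σ_{i=1}^{34} (34 − i)/34 = 33/2 ≈ 16.5000.

E[X] = 33/2 = 16.5000.


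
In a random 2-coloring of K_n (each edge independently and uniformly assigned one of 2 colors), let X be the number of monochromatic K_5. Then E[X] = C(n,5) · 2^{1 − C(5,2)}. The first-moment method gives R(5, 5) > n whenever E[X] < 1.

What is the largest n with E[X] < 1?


We need C(n, 5) · 2^{1 − 10} < 1, i.e. C(n, 5) < 2^{10 − 1} = 512.
Check values of n near the boundary:
  n = 5: C(5, 5) = 1; 1 < 512? YES
  n = 6: C(6, 5) = 6; 6 < 512? YES
  n = 7: C(7, 5) = 21; 21 < 512? YES
  n = 8: C(8, 5) = 56; 56 < 512? YES
  n = 9: C(9, 5) = 126; 126 < 512? YES
  n = 10: C(10, 5) = 252; 252 < 512? YES
  n = 11: C(11, 5) = 462; 462 < 512? YES
  n = 12: C(12, 5) = 792; 792 < 512? NO
  n = 13: C(13, 5) = 1287; 1287 < 512? NO
The largest n with C(n, 5) < 512 is n = 11 (where E[X] = 231/256 ≈ 0.9023438). Hence R(5, 5) > 11, i.e. R(5, 5) ≥ 12.

Largest n = 11; hence R(5, 5) > 11.


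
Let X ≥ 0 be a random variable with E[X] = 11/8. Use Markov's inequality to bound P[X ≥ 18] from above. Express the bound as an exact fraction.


μ = E[X] = 11/8, a = 18.
Markov: P[X ≥ 18] ≤ μ/a = (11/8)/18 = 11/144.
Numerically: ≈ 0.07639.
(Since a = 18 > μ = 1.37500, the bound 11/144 is < 1 and informative.)

P[X ≥ 18] ≤ 11/144 ≈ 0.07639.


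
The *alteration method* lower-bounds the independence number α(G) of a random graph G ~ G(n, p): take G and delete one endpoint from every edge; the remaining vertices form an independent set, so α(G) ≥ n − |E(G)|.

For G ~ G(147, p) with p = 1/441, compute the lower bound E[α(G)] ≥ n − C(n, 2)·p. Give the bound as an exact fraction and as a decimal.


E[|E(G)|] = C(147, 2)·p = 10731 · (1/441) = 73/3.
E[α(G)] ≥ n − E[|E(G)|] = 147 − 73/3 = 368/3.
Numerically: ≈ 122.6667.
(This is only a lower bound; the true E[α(G)] may be larger.)

E[α(G)] ≥ 368/3 ≈ 122.6667.


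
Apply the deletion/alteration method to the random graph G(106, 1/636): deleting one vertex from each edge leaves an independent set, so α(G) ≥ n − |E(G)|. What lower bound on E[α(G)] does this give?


E[|E(G)|] = C(106, 2)·p = 5565 · (1/636) = 35/4.
E[α(G)] ≥ n − E[|E(G)|] = 106 − 35/4 = 389/4.
Numerically: ≈ 97.250.
(This is only a lower bound; the true E[α(G)] may be larger.)

E[α(G)] ≥ 389/4 ≈ 97.250.


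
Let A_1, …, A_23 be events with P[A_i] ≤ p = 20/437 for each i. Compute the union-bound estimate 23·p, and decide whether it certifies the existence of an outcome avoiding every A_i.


Union bound: P[∪_{i=1}^{23} A_i] ≤ Σ_i P[A_i] ≤ 23·p = 23·(20/437) = 20/19.
Numerically: 20/19 ≈ 1.052632.
Is 20/19 < 1? NO.
Since the bound 20/19 is ≥ 1, the union bound is uninformative here; it does NOT by itself certify existence.

23·p = 20/19 ≈ 1.052632; existence NOT certified by the union bound.


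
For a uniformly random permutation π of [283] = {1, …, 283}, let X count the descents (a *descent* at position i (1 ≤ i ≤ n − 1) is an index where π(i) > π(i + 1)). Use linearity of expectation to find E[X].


Write X = Σ X_I over i = 1, …, 282, with X_I the indicator of one descent.
There are 282 indicators.
For each fixed i, the pair (π(i), π(i+1)) is a uniformly random ordered pair of distinct values from {1, …, 283}; by symmetry P[π(i) > π(i+1)] = 1/2.
By linearity: E[X] = 282 · (1/2) = (283 − 1) · (1/2) = 141 ≈ 141.00000.

E[X] = 141 = 141.00000.


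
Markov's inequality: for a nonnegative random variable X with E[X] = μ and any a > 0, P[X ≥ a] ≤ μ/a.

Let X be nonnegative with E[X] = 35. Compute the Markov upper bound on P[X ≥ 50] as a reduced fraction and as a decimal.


μ = E[X] = 35, a = 50.
Markov: P[X ≥ 50] ≤ μ/a = (35)/50 = 7/10.
Numerically: ≈ 0.700000.
(Since a = 50 > μ = 35.000000, the bound 7/10 is < 1 and informative.)

P[X ≥ 50] ≤ 7/10 ≈ 0.700000.


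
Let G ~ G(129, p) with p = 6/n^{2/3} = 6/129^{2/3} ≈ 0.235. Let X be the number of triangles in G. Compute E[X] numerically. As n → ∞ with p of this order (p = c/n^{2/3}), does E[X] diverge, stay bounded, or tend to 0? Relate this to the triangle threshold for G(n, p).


Number of potential triangles: C(129, 3) = 349504.
Each occurs with probability p³ ≈ (0.235)³ ≈ 1.29800e-02.
By linearity: E[X] = C(129, 3)·p³ ≈ 349504 · 1.29800e-02 ≈ 4536.558.
Since α = 2/3 < 1, p = c/n^{2/3} ≫ 1/n is above the triangle threshold p ~ 1/n. Asymptotically E[X] ~ (c³/6)·n^{3(1−α)} = (6³/6)·n^{1} → ∞; triangles are abundant w.h.p.

E[X] ≈ 4536.558; in regime p = Θ(1/n^{2/3}) E[X] diverges (above the triangle threshold p ~ 1/n).


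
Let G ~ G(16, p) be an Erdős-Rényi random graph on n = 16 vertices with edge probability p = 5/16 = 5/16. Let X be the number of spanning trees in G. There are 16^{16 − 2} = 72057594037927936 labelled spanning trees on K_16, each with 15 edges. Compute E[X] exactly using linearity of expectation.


K_16 has 16^{16 − 2} = 72057594037927936 labelled spanning trees.
For each such spanning tree H, let X_H = 1 if all 15 edges of H are present in G. Then P[X_H = 1] = p^{15} = (5/16)^{15} = 30517578125/1152921504606846976.
Summing the indicators: E[X] = Σ_H E[X_H] = 72057594037927936 · p^{15} = 72057594037927936 · 30517578125/1152921504606846976 = 30517578125/16.
Numerically: E[X] ≈ 1.91e+09.

E[X] = 72057594037927936 · (5/16)^{15} = 30517578125/16 ≈ 1.91e+09.


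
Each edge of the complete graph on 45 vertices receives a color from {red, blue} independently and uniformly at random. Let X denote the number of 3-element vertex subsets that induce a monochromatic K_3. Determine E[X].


Let X = Σ_S X_S over the C(45, 3) = 14190 subsets S of size 3, where X_S = 1 if the K_3 on S is monochromatic.
For a fixed S, the K_3 on S has C(3, 2) = 3 edges. P[all 3 edges red] = (1/2)^3, and likewise for blue, so P[monochromatic] = 2·(1/2)^3 = 2^{1 − 3} = 1/4.
By linearity of expectation: E[X] = C(45, 3) · 2^{1 − 3} = 14190 · 1/4 = 7095/2.
Numerically: E[X] ≈ 3547.500000.

E[X] = C(45,3)·2^(1−C(3,2)) = 7095/2 ≈ 3547.500000.


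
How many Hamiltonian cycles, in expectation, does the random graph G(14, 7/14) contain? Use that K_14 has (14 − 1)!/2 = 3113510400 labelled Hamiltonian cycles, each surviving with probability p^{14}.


K_14 has (14 − 1)!/2 = 3113510400 labelled Hamiltonian cycles.
For each such Hamiltonian cycle H, let X_H = 1 if all 14 edges of H are present in G. Then P[X_H = 1] = p^{14} = (1/2)^{14} = 1/16384.
Summing the indicators: E[X] = Σ_H E[X_H] = 3113510400 · p^{14} = 3113510400 · 1/16384 = 6081075/32.
Numerically: E[X] ≈ 190034.

E[X] = 3113510400 · (1/2)^{14} = 6081075/32 ≈ 190034.


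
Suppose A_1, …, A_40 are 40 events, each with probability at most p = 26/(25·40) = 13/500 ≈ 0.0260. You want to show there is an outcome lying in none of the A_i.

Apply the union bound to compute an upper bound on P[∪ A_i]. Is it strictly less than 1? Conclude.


Union bound: P[∪_{i=1}^{40} A_i] ≤ Σ_i P[A_i] ≤ 40·p = 40·(13/500) = 26/25.
Numerically: 26/25 ≈ 1.0400.
Is 26/25 < 1? NO.
Since the bound 26/25 is ≥ 1, the union bound is uninformative here; it does NOT by itself certify existence.

40·p = 26/25 ≈ 1.0400; existence NOT certified by the union bound.


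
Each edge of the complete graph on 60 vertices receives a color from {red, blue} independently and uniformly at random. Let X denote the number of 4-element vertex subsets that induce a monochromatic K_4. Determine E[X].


Let X = Σ_S X_S over the C(60, 4) = 487635 subsets S of size 4, where X_S = 1 if the K_4 on S is monochromatic.
For a fixed S, the K_4 on S has C(4, 2) = 6 edges. P[all 6 edges red] = (1/2)^6, and likewise for blue, so P[monochromatic] = 2·(1/2)^6 = 2^{1 − 6} = 1/32.
By linearity of expectation: E[X] = C(60, 4) · 2^{1 − 6} = 487635 · 1/32 = 487635/32.
Numerically: E[X] ≈ 15238.5938.

E[X] = C(60,4)·2^(1−C(4,2)) = 487635/32 ≈ 15238.5938.


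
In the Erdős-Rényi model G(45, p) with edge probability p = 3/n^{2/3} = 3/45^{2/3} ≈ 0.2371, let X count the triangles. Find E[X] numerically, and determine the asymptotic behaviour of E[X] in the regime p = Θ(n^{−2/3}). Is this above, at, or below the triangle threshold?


Number of potential triangles: C(45, 3) = 14190.
Each occurs with probability p³ ≈ (0.2371)³ ≈ 1.333333e-02.
By linearity: E[X] = C(45, 3)·p³ ≈ 14190 · 1.333333e-02 ≈ 189.2000.
Since α = 2/3 < 1, p = c/n^{2/3} ≫ 1/n is above the triangle threshold p ~ 1/n. Asymptotically E[X] ~ (c³/6)·n^{3(1−α)} = (3³/6)·n^{1} → ∞; triangles are abundant w.h.p.

E[X] ≈ 189.2000; in regime p = Θ(1/n^{2/3}) E[X] diverges (above the triangle threshold p ~ 1/n).


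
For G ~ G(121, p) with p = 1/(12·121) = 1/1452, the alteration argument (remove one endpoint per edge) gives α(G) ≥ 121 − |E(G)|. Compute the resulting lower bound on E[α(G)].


E[|E(G)|] = C(121, 2)·p = 7260 · (1/1452) = 5.
E[α(G)] ≥ n − E[|E(G)|] = 121 − 5 = 116.
Numerically: ≈ 116.0000.
(This is only a lower bound; the true E[α(G)] may be larger.)

E[α(G)] ≥ 116 ≈ 116.0000.


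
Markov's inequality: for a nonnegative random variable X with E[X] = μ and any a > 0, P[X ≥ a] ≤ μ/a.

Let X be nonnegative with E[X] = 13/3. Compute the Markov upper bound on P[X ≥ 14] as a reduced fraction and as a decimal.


μ = E[X] = 13/3, a = 14.
Markov: P[X ≥ 14] ≤ μ/a = (13/3)/14 = 13/42.
Numerically: ≈ 0.309524.
(Since a = 14 > μ = 4.333333, the bound 13/42 is < 1 and informative.)

P[X ≥ 14] ≤ 13/42 ≈ 0.309524.


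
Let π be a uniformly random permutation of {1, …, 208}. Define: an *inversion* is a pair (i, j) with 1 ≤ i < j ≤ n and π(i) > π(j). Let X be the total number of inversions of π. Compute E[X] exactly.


Write X = Σ X_I over the C(208, 2) = 21528 pairs i < j, with X_I the indicator of one inversion.
There are 21528 indicators.
For each fixed pair i < j, the values π(i) and π(j) are two distinct elements of {1, …, 208} in uniformly random order; by symmetry P[π(i) > π(j)] = 1/2.
By linearity: E[X] = 21528 · (1/2) = C(208, 2) · (1/2) = 21528/2 = 10764 ≈ 10764.000000.

E[X] = 10764 = 10764.000000.


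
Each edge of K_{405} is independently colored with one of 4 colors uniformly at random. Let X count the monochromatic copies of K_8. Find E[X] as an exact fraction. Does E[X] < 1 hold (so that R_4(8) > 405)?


E[X] = C(405, 8) · 4^{1 − 28} = 16745853821188050 · 4^{−27} = 16745853821188050/18014398509481984.
As a reduced fraction: E[X] = 8372926910594025/9007199254740992 ≈ 0.9296.
Is E[X] < 1? YES.
Since E[X] < 1, there exists a 4-coloring of K_{405} with no monochromatic K_8; hence R_4(8) > 405.

E[X] = 8372926910594025/9007199254740992 ≈ 0.9296; E[X] < 1, so R_4(8) > 405.


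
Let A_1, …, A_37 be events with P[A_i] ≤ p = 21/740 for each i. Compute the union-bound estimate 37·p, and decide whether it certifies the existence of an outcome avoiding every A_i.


Union bound: P[∪_{i=1}^{37} A_i] ≤ Σ_i P[A_i] ≤ 37·p = 37·(21/740) = 21/20.
Numerically: 21/20 ≈ 1.050.
Is 21/20 < 1? NO.
Since the bound 21/20 is ≥ 1, the union bound is uninformative here; it does NOT by itself certify existence.

37·p = 21/20 ≈ 1.050; existence NOT certified by the union bound.


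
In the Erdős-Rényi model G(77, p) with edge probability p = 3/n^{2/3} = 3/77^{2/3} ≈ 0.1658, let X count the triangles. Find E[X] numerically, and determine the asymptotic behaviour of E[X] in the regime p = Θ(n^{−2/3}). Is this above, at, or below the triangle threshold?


Number of potential triangles: C(77, 3) = 73150.
Each occurs with probability p³ ≈ (0.1658)³ ≈ 4.553888e-03.
By linearity: E[X] = C(77, 3)·p³ ≈ 73150 · 4.553888e-03 ≈ 333.1169.
Since α = 2/3 < 1, p = c/n^{2/3} ≫ 1/n is above the triangle threshold p ~ 1/n. Asymptotically E[X] ~ (c³/6)·n^{3(1−α)} = (3³/6)·n^{1} → ∞; triangles are abundant w.h.p.

E[X] ≈ 333.1169; in regime p = Θ(1/n^{2/3}) E[X] diverges (above the triangle threshold p ~ 1/n).


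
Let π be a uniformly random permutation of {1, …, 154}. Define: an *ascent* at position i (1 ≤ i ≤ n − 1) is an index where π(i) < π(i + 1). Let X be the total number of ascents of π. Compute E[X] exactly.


Write X = Σ X_I over i = 1, …, 153, with X_I the indicator of one ascent.
There are 153 indicators.
For each fixed i, the pair (π(i), π(i+1)) is a uniformly random ordered pair of distinct values from {1, …, 154}; by symmetry P[π(i) < π(i+1)] = 1/2.
By linearity: E[X] = 153 · (1/2) = (154 − 1) · (1/2) = 153/2 ≈ 76.500.

E[X] = 153/2 = 76.500.


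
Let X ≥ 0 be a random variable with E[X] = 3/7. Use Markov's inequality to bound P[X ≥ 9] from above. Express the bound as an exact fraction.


μ = E[X] = 3/7, a = 9.
Markov: P[X ≥ 9] ≤ μ/a = (3/7)/9 = 1/21.
Numerically: ≈ 0.0476.
(Since a = 9 > μ = 0.4286, the bound 1/21 is < 1 and informative.)

P[X ≥ 9] ≤ 1/21 ≈ 0.0476.


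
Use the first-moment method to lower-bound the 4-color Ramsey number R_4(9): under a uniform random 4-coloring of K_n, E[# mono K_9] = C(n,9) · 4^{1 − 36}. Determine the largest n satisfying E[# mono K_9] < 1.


We need C(n, 9) · 4^{1 − 36} < 1, i.e. C(n, 9) < 4^{36 − 1} = 1180591620717411303424.
Check values of n near the boundary:
  n = 911: C(911, 9) = 1144686900492291197405; 1144686900492291197405 < 1180591620717411303424? YES
  n = 912: C(912, 9) = 1156095740032081475120; 1156095740032081475120 < 1180591620717411303424? YES
  n = 913: C(913, 9) = 1167605542753639808390; 1167605542753639808390 < 1180591620717411303424? YES
  n = 914: C(914, 9) = 1179217089587653905932; 1179217089587653905932 < 1180591620717411303424? YES
  n = 915: C(915, 9) = 1190931166636537885130; 1190931166636537885130 < 1180591620717411303424? NO
  n = 916: C(916, 9) = 1202748565202942340440; 1202748565202942340440 < 1180591620717411303424? NO
  n = 917: C(917, 9) = 1214670081818390006810; 1214670081818390006810 < 1180591620717411303424? NO
The largest n with C(n, 9) < 1180591620717411303424 is n = 914 (where E[X] = 294804272396913476483/295147905179352825856 ≈ 0.999). Hence R_4(9) > 914, i.e. R_4(9) ≥ 915.

Largest n = 914; hence R_4(9) > 914.


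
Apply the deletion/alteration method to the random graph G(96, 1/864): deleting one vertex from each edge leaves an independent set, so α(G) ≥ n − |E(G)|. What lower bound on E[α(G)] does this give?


E[|E(G)|] = C(96, 2)·p = 4560 · (1/864) = 95/18.
E[α(G)] ≥ n − E[|E(G)|] = 96 − 95/18 = 1633/18.
Numerically: ≈ 90.72222.
(This is only a lower bound; the true E[α(G)] may be larger.)

E[α(G)] ≥ 1633/18 ≈ 90.72222.


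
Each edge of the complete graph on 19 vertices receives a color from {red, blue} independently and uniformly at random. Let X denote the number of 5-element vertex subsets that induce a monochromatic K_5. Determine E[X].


Let X = Σ_S X_S over the C(19, 5) = 11628 subsets S of size 5, where X_S = 1 if the K_5 on S is monochromatic.
For a fixed S, the K_5 on S has C(5, 2) = 10 edges. P[all 10 edges red] = (1/2)^10, and likewise for blue, so P[monochromatic] = 2·(1/2)^10 = 2^{1 − 10} = 1/512.
By linearity of expectation: E[X] = C(19, 5) · 2^{1 − 10} = 11628 · 1/512 = 2907/128.
Numerically: E[X] ≈ 22.710938.

E[X] = C(19,5)·2^(1−C(5,2)) = 2907/128 ≈ 22.710938.


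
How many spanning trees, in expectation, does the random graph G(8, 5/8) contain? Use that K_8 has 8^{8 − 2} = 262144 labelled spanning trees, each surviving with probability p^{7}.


K_8 has 8^{8 − 2} = 262144 labelled spanning trees.
For each such spanning tree H, let X_H = 1 if all 7 edges of H are present in G. Then P[X_H = 1] = p^{7} = (5/8)^{7} = 78125/2097152.
By linearity of expectation: E[X] = Σ_H E[X_H] = 262144 · p^{7} = 262144 · 78125/2097152 = 78125/8.
Numerically: E[X] ≈ 9765.62.

E[X] = 262144 · (5/8)^{7} = 78125/8 ≈ 9765.62.


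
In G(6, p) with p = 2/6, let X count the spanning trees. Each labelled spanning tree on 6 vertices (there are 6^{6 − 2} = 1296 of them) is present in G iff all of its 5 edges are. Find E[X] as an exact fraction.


K_6 has 6^{6 − 2} = 1296 labelled spanning trees.
For each such spanning tree H, let X_H = 1 if all 5 edges of H are present in G. Then P[X_H = 1] = p^{5} = (1/3)^{5} = 1/243.
Summing the indicators: E[X] = Σ_H E[X_H] = 1296 · p^{5} = 1296 · 1/243 = 16/3.
Numerically: E[X] ≈ 5.333.

E[X] = 1296 · (1/3)^{5} = 16/3 ≈ 5.333.


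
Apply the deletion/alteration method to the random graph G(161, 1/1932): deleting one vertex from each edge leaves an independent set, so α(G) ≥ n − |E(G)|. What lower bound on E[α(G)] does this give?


E[|E(G)|] = C(161, 2)·p = 12880 · (1/1932) = 20/3.
E[α(G)] ≥ n − E[|E(G)|] = 161 − 20/3 = 463/3.
Numerically: ≈ 154.333.
(This is only a lower bound; the true E[α(G)] may be larger.)

E[α(G)] ≥ 463/3 ≈ 154.333.


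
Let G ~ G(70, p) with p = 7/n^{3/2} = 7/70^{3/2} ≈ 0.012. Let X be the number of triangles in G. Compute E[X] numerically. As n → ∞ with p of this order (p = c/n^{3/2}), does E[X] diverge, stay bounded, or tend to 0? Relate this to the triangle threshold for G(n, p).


Number of potential triangles: C(70, 3) = 54740.
Each occurs with probability p³ ≈ (0.012)³ ≈ 1.70747e-06.
By linearity: E[X] = C(70, 3)·p³ ≈ 54740 · 1.70747e-06 ≈ 0.093.
Since α = 3/2 > 1, p = c/n^{3/2} = o(1/n) is below the triangle threshold p ~ 1/n. Asymptotically E[X] ~ (c³/6)·n^{3(1−α)} = (7³/6)·n^{-1.5} → 0, so by Markov's inequality G has no triangles w.h.p.

E[X] ≈ 0.093; in regime p = Θ(1/n^{3/2}) E[X] tends to 0 (below the triangle threshold p ~ 1/n).


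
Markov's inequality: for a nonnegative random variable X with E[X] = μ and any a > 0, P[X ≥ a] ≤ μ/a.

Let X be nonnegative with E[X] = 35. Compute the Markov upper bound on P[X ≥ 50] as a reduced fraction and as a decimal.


μ = E[X] = 35, a = 50.
Markov: P[X ≥ 50] ≤ μ/a = (35)/50 = 7/10.
Numerically: ≈ 0.700.
(Since a = 50 > μ = 35.000, the bound 7/10 is < 1 and informative.)

P[X ≥ 50] ≤ 7/10 ≈ 0.700.


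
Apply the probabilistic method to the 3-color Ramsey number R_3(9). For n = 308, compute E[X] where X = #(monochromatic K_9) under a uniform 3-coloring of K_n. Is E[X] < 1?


E[X] = C(308, 9) · 3^{1 − 36} = 61088326838816200 · 3^{−35} = 61088326838816200/50031545098999707.
As a reduced fraction: E[X] = 61088326838816200/50031545098999707 ≈ 1.220996.
Is E[X] < 1? NO.
Since E[X] ≥ 1, the first-moment bound is inconclusive at n = 308; it does NOT by itself certify R_3(9) > 308.

E[X] = 61088326838816200/50031545098999707 ≈ 1.220996; E[X] ≥ 1; first-moment method inconclusive here.


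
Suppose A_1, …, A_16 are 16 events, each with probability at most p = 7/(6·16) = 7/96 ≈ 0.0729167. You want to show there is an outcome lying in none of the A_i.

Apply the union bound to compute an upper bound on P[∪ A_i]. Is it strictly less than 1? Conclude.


Union bound: P[∪_{i=1}^{16} A_i] ≤ Σ_i P[A_i] ≤ 16·p = 16·(7/96) = 7/6.
Numerically: 7/6 ≈ 1.1666667.
Is 7/6 < 1? NO.
Since the bound 7/6 is ≥ 1, the union bound is uninformative here; it does NOT by itself certify existence.

16·p = 7/6 ≈ 1.1666667; existence NOT certified by the union bound.


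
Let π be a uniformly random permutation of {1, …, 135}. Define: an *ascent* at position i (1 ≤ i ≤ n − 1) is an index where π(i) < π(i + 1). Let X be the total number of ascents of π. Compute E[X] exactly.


Write X = Σ X_I over i = 1, …, 134, with X_I the indicator of one ascent.
There are 134 indicators.
For each fixed i, the pair (π(i), π(i+1)) is a uniformly random ordered pair of distinct values from {1, …, 135}; by symmetry P[π(i) < π(i+1)] = 1/2.
By linearity: E[X] = 134 · (1/2) = (135 − 1) · (1/2) = 67 ≈ 67.00000.

E[X] = 67 = 67.00000.


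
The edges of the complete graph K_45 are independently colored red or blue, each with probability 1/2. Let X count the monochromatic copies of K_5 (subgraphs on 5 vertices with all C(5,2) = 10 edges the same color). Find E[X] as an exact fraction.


Let X = Σ_S X_S over the C(45, 5) = 1221759 subsets S of size 5, where X_S = 1 if the K_5 on S is monochromatic.
For a fixed S, the K_5 on S has C(5, 2) = 10 edges. P[all 10 edges red] = (1/2)^10, and likewise for blue, so P[monochromatic] = 2·(1/2)^10 = 2^{1 − 10} = 1/512.
Summing: E[X] = C(45, 5) · 2^{1 − 10} = 1221759 · 1/512 = 1221759/512.
Numerically: E[X] ≈ 2386.24805.

E[X] = C(45,5)·2^(1−C(5,2)) = 1221759/512 ≈ 2386.24805.


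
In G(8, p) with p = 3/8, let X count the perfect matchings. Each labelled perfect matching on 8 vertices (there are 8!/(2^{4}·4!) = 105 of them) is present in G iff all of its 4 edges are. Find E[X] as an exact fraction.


K_8 has 8!/(2^{4}·4!) = 105 labelled perfect matchings.
For each such perfect matching H, let X_H = 1 if all 4 edges of H are present in G. Then P[X_H = 1] = p^{4} = (3/8)^{4} = 81/4096.
By linearity: E[X] = Σ_H E[X_H] = 105 · p^{4} = 105 · 81/4096 = 8505/4096.
Numerically: E[X] ≈ 2.08.

E[X] = 105 · (3/8)^{4} = 8505/4096 ≈ 2.08.


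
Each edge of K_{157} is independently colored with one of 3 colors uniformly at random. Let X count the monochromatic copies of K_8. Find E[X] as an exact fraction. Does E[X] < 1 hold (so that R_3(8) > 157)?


E[X] = C(157, 8) · 3^{1 − 28} = 7637643295425 · 3^{−27} = 7637643295425/7625597484987.
As a reduced fraction: E[X] = 848627032825/847288609443 ≈ 1.001580.
Is E[X] < 1? NO.
Since E[X] ≥ 1, the first-moment bound is inconclusive at n = 157; it does NOT by itself certify R_3(8) > 157.

E[X] = 848627032825/847288609443 ≈ 1.001580; E[X] ≥ 1; first-moment method inconclusive here.
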